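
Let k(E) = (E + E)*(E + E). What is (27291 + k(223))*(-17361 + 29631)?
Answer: 2775559890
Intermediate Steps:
k(E) = 4*E**2 (k(E) = (2*E)*(2*E) = 4*E**2)
(27291 + k(223))*(-17361 + 29631) = (27291 + 4*223**2)*(-17361 + 29631) = (27291 + 4*49729)*12270 = (27291 + 198916)*12270 = 226207*12270 = 2775559890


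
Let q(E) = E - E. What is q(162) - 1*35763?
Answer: -35763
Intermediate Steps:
q(E) = 0
q(162) - 1*35763 = 0 - 1*35763 = 0 - 35763 = -35763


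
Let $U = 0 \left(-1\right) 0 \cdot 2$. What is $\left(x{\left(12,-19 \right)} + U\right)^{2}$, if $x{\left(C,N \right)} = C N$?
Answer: $51984$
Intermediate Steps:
$U = 0$ ($U = 0 \cdot 0 = 0$)
$\left(x{\left(12,-19 \right)} + U\right)^{2} = \left(12 \left(-19\right) + 0\right)^{2} = \left(-228 + 0\right)^{2} = \left(-228\right)^{2} = 51984$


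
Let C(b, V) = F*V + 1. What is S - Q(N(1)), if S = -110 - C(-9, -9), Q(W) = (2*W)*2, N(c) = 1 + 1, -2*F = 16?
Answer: -191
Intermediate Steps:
F = -8 (F = -½*16 = -8)
N(c) = 2
C(b, V) = 1 - 8*V (C(b, V) = -8*V + 1 = 1 - 8*V)
Q(W) = 4*W
S = -183 (S = -110 - (1 - 8*(-9)) = -110 - (1 + 72) = -110 - 1*73 = -110 - 73 = -183)
S - Q(N(1)) = -183 - 4*2 = -183 - 1*8 = -183 - 8 = -191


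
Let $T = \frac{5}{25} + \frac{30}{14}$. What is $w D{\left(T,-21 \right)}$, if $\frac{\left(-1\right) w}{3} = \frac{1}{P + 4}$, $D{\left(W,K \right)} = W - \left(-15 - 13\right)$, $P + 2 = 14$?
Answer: $- \frac{1593}{280} \approx -5.6893$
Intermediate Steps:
$P = 12$ ($P = -2 + 14 = 12$)
$T = \frac{82}{35}$ ($T = 5 \cdot \frac{1}{25} + 30 \cdot \frac{1}{14} = \frac{1}{5} + \frac{15}{7} = \frac{82}{35} \approx 2.3429$)
$D{\left(W,K \right)} = 28 + W$ ($D{\left(W,K \right)} = W - \left(-15 - 13\right) = W - -28 = W + 28 = 28 + W$)
$w = - \frac{3}{16}$ ($w = - \frac{3}{12 + 4} = - \frac{3}{16} \approx -0.1875$)
$w D{\left(T,-21 \right)} = - \frac{3 \left(28 + \frac{82}{35}\right)}{16} = \left(- \frac{3}{16}\right) \frac{1062}{35} = - \frac{1593}{280}$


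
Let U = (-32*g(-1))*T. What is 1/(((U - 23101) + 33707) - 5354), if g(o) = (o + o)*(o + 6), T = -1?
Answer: 1/4932 ≈ 0.00020276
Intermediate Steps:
g(o) = 2*o*(6 + o) (g(o) = (2*o)*(6 + o) = 2*o*(6 + o))
U = -320 (U = -64*(-1)*(6 - 1)*(-1) = -64*(-1)*5*(-1) = -32*(-10)*(-1) = 320*(-1) = -320)
1/(((U - 23101) + 33707) - 5354) = 1/(((-320 - 23101) + 33707) - 5354) = 1/((-23421 + 33707) - 5354) = 1/(10286 - 5354) = 1/4932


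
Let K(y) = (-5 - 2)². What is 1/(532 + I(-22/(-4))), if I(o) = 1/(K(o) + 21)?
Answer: 70/37241 ≈ 0.0018796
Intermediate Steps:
K(y) = 49 (K(y) = (-7)² = 49)
I(o) = 1/70 (I(o) = 1/(49 + 21) = 1/70)
1/(532 + I(-22/(-4))) = 1/(532 + 1/70) = 1/(37241/70) = 70/37241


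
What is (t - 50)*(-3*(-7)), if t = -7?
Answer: -1197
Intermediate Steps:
(t - 50)*(-3*(-7)) = (-7 - 50)*(-3*(-7)) = -57*21 = -1197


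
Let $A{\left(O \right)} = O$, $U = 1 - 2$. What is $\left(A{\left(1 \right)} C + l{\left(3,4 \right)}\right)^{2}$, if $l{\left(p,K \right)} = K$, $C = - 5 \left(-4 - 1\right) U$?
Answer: $441$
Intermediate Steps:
$U = -1$ ($U = 1 - 2 = -1$)
$C = -25$ ($C = - 5 \left(-4 - 1\right) \left(-1\right) = \left(-5\right) \left(-5\right) \left(-1\right) = 25 \left(-1\right) = -25$)
$\left(A{\left(1 \right)} C + l{\left(3,4 \right)}\right)^{2} = \left(1 \left(-25\right) + 4\right)^{2} = \left(-25 + 4\right)^{2} = \left(-21\right)^{2} = 441$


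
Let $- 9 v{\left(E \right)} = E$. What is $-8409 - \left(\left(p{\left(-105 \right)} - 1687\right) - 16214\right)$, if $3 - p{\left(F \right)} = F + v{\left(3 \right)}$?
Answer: $\frac{28151}{3} \approx 9383.7$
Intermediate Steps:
$v{\left(E \right)} = - \frac{E}{9}$
$p{\left(F \right)} = \frac{10}{3} - F$ ($p{\left(F \right)} = 3 - \left(F - \frac{1}{3}\right) = 3 - \left(- \frac{1}{3} + F\right) = \frac{10}{3} - F$)
$-8409 - \left(\left(p{\left(-105 \right)} - 1687\right) - 16214\right) = -8409 - \left(\left(\left(\frac{10}{3} - -105\right) - 1687\right) - 16214\right) = -8409 - \left(\left(\left(\frac{10}{3} + 105\right) - 1687\right) - 16214\right) = -8409 - \left(\left(\frac{325}{3} - 1687\right) - 16214\right) = -8409 - \left(- \frac{4736}{3} - 16214\right) = -8409 - - \frac{53378}{3} = -8409 + \frac{53378}{3} = \frac{28151}{3}$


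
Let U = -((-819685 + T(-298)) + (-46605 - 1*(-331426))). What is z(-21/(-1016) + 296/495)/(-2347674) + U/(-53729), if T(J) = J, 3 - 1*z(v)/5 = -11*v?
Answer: -11488416876418211/1153407484507824 ≈ -9.9604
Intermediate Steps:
z(v) = 15 + 55*v (z(v) = 15 - (-55)*v = 15 + 55*v)
U = 535162 (U = -((-819685 - 298) + (-46605 - 1*(-331426))) = -(-819983 + (-46605 + 331426)) = -(-819983 + 284821) = -1*(-535162) = 535162)
z(-21/(-1016) + 296/495)/(-2347674) + U/(-53729) = (15 + 55*(-21/(-1016) + 296/495))/(-2347674) + 535162/(-53729) = (15 + 55*(-21*(-1/1016) + 296*(1/495)))*(-1/2347674) + 535162*(-1/53729) = (15 + 55*(21/1016 + 296/495))*(-1/2347674) - 535162/53729 = (15 + 55*(311131/502920))*(-1/2347674) - 535162/53729 = (15 + 311131/9144)*(-1/2347674) - 535162/53729 = (448291/9144)*(-1/2347674) - 535162/53729 = -448291/21467131056 - 535162/53729 = -11488416876418211/1153407484507824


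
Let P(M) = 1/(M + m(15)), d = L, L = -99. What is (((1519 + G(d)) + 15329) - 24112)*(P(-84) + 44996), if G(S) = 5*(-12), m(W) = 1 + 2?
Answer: -26693599700/81 ≈ -3.2955e+8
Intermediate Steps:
d = -99
m(W) = 3
G(S) = -60
P(M) = 1/(3 + M) (P(M) = 1/(M + 3) = 1/(3 + M))
(((1519 + G(d)) + 15329) - 24112)*(P(-84) + 44996) = (((1519 - 60) + 15329) - 24112)*(1/(3 - 84) + 44996) = ((1459 + 15329) - 24112)*(1/(-81) + 44996) = (16788 - 24112)*(-1/81 + 44996) = -7324*3644675/81 = -26693599700/81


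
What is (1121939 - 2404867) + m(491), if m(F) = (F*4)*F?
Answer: -318604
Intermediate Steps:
m(F) = 4*F² (m(F) = (4*F)*F = 4*F²)
(1121939 - 2404867) + m(491) = (1121939 - 2404867) + 4*491² = -1282928 + 4*241081 = -1282928 + 964324 = -318604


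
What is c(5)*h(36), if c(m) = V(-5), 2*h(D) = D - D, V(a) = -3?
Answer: 0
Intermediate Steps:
h(D) = 0 (h(D) = (D - D)/2 = (½)*0 = 0)
c(m) = -3
c(5)*h(36) = -3*0 = 0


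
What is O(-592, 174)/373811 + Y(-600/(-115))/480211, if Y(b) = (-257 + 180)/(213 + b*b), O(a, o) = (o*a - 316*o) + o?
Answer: -9630665072738509/22811357701234317 ≈ -0.42219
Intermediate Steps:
O(a, o) = -315*o + a*o (O(a, o) = (a*o - 316*o) + o = (-316*o + a*o) + o = -315*o + a*o)
Y(b) = -77/(213 + b²)
O(-592, 174)/373811 + Y(-600/(-115))/480211 = (174*(-315 - 592))/373811 - 77/(213 + (-600/(-115))²)/480211 = (174*(-907))*(1/373811) - 77/(213 + (-600*(-1/115))²)*(1/480211) = -157818*1/373811 - 77/(213 + (120/23)²)*(1/480211) = -157818/373811 - 77/(213 + 14400/529)*(1/480211) = -157818/373811 - 77/127077/529*(1/480211) = -157818/373811 - 77*529/127077*(1/480211) = -157818/373811 - 40733/127077*1/480211 = -157818/373811 - 40733/61023773247 = -9630665072738509/22811357701234317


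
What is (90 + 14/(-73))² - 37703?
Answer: -157938151/5329 ≈ -29637.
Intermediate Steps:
(90 + 14/(-73))² - 37703 = (90 + 14*(-1/73))² - 37703 = (90 - 14/73)² - 37703 = (6556/73)² - 37703 = 42981136/5329 - 37703 = -157938151/5329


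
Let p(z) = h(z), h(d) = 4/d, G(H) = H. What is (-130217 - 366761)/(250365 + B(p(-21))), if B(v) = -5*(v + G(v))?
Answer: -10436538/5257705 ≈ -1.9850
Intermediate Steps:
p(z) = 4/z
B(v) = -10*v (B(v) = -5*(v + v) = -10*v)
(-130217 - 366761)/(250365 + B(p(-21))) = (-130217 - 366761)/(250365 - 40/(-21)) = -496978/(250365 - 40*(-1)/21) = -496978/(250365 - 10*(-4/21)) = -496978/(250365 + 40/21) = -496978/5257705/21 = -496978*21/5257705 = -10436538/5257705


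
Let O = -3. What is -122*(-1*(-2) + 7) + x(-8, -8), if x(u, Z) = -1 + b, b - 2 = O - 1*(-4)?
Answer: -1096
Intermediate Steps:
b = 3 (b = 2 + (-3 - 1*(-4)) = 2 + (-3 + 4) = 2 + 1 = 3)
x(u, Z) = 2 (x(u, Z) = -1 + 3 = 2)
-122*(-1*(-2) + 7) + x(-8, -8) = -122*(-1*(-2) + 7) + 2 = -122*(2 + 7) + 2 = -122*9 + 2 = -1098 + 2 = -1096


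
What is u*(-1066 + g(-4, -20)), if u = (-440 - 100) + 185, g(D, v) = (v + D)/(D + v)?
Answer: 378075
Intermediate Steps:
g(D, v) = 1 (g(D, v) = (D + v)/(D + v) = 1)
u = -355 (u = -540 + 185 = -355)
u*(-1066 + g(-4, -20)) = -355*(-1066 + 1) = -355*(-1065) = 378075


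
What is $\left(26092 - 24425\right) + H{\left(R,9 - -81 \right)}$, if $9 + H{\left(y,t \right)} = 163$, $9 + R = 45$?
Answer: $1821$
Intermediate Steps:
$R = 36$ ($R = -9 + 45 = 36$)
$H{\left(y,t \right)} = 154$ ($H{\left(y,t \right)} = -9 + 163 = 154$)
$\left(26092 - 24425\right) + H{\left(R,9 - -81 \right)} = \left(26092 - 24425\right) + 154 = 1667 + 154 = 1821$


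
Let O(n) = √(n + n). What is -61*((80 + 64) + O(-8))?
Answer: -8784 - 244*I ≈ -8784.0 - 244.0*I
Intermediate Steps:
O(n) = √2*√n (O(n) = √(2*n) = √2*√n)
-61*((80 + 64) + O(-8)) = -61*((80 + 64) + √2*√(-8)) = -61*(144 + √2*(2*I*√2)) = -61*(144 + 4*I) = -8784 - 244*I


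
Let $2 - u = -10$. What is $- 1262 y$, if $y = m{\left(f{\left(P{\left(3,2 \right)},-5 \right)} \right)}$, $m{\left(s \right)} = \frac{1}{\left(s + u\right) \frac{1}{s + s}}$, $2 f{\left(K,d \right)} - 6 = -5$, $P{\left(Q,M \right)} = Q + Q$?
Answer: $- \frac{2524}{25} \approx -100.96$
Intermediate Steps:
$u = 12$ ($u = 2 - -10 = 2 + 10 = 12$)
$P{\left(Q,M \right)} = 2 Q$
$f{\left(K,d \right)} = \frac{1}{2}$ ($f{\left(K,d \right)} = 3 + \frac{1}{2} \left(-5\right) = 3 - \frac{5}{2} = \frac{1}{2}$)
$m{\left(s \right)} = \frac{2 s}{12 + s}$ ($m{\left(s \right)} = \frac{1}{\left(s + 12\right) \frac{1}{s + s}} = \frac{1}{\left(12 + s\right) \frac{1}{2 s}} = \frac{1}{\frac{1}{2} \frac{1}{s} \left(12 + s\right)} = \frac{2 s}{12 + s}$)
$y = \frac{2}{25}$ ($y = 2 \cdot \frac{1}{2} \frac{1}{12 + \frac{1}{2}} = 2 \cdot \frac{1}{2} \frac{1}{\frac{25}{2}} = 2 \cdot \frac{1}{2} \cdot \frac{2}{25} = \frac{2}{25} \approx 0.08$)
$- 1262 y = \left(-1262\right) \frac{2}{25} = - \frac{2524}{25}$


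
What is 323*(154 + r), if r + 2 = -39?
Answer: 36499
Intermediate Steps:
r = -41 (r = -2 - 39 = -41)
323*(154 + r) = 323*(154 - 41) = 323*113 = 36499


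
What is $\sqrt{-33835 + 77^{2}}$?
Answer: $i \sqrt{27906} \approx 167.05 i$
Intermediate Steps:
$\sqrt{-33835 + 77^{2}} = \sqrt{-33835 + 5929} = \sqrt{-27906} = i \sqrt{27906}$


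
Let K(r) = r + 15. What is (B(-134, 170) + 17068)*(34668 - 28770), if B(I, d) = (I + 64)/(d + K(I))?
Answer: 1711202468/17 ≈ 1.0066e+8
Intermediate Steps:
K(r) = 15 + r
B(I, d) = (64 + I)/(15 + I + d) (B(I, d) = (I + 64)/(d + (15 + I)) = (64 + I)/(15 + I + d))
(B(-134, 170) + 17068)*(34668 - 28770) = ((64 - 134)/(15 - 134 + 170) + 17068)*(34668 - 28770) = (-70/51 + 17068)*5898 = (870398/51)*5898 = 1711202468/17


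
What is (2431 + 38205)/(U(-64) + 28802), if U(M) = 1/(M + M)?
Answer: 5201408/3686655 ≈ 1.4109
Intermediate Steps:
U(M) = 1/(2*M)
(2431 + 38205)/(U(-64) + 28802) = (2431 + 38205)/((½)/(-64) + 28802) = 40636/((½)*(-1/64) + 28802) = 40636/(-1/128 + 28802) = 40636/(3686655/128) = 40636*(128/3686655) = 5201408/3686655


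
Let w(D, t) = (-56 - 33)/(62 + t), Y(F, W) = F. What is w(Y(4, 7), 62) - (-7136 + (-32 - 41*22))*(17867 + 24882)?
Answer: 42778069231/124 ≈ 3.4498e+8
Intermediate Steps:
w(D, t) = -89/(62 + t)
w(Y(4, 7), 62) - (-7136 + (-32 - 41*22))*(17867 + 24882) = -89/(62 + 62) - (-7136 + (-32 - 41*22))*(17867 + 24882) = -89/124 - (-7136 + (-32 - 902))*42749 = -89*1/124 - (-7136 - 934)*42749 = -89/124 - (-8070)*42749 = -89/124 - 1*(-344984430) = -89/124 + 344984430 = 42778069231/124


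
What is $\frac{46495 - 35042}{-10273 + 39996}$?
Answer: $\frac{11453}{29723} \approx 0.38532$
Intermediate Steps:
$\frac{46495 - 35042}{-10273 + 39996} = \frac{11453}{29723}$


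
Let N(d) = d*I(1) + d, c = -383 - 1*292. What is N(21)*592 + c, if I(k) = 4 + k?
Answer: 73917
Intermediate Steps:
c = -675 (c = -383 - 292 = -675)
N(d) = 6*d (N(d) = d*(4 + 1) + d = d*5 + d = 5*d + d = 6*d)
N(21)*592 + c = (6*21)*592 - 675 = 126*592 - 675 = 74592 - 675 = 73917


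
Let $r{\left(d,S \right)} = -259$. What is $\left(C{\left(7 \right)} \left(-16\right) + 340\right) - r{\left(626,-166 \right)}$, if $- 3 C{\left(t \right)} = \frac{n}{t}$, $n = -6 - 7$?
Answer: $\frac{12371}{21} \approx 589.1$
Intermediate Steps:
$n = -13$ ($n = -6 - 7 = -13$)
$C{\left(t \right)} = \frac{13}{3 t}$ ($C{\left(t \right)} = - \frac{\left(-13\right) \frac{1}{t}}{3} = \frac{13}{3 t}$)
$\left(C{\left(7 \right)} \left(-16\right) + 340\right) - r{\left(626,-166 \right)} = \left(\frac{13}{3 \cdot 7} \left(-16\right) + 340\right) - -259 = \left(\frac{13}{3} \cdot \frac{1}{7} \left(-16\right) + 340\right) + 259 = \left(\frac{13}{21} \left(-16\right) + 340\right) + 259 = \left(- \frac{208}{21} + 340\right) + 259 = \frac{6932}{21} + 259 = \frac{12371}{21}$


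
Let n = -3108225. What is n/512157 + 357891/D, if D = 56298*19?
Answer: -349050421007/60870542326 ≈ -5.7343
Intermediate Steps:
D = 1069662
n/512157 + 357891/D = -3108225/512157 + 357891/1069662 = -3108225*1/512157 + 357891*(1/1069662) = -1036075/170719 + 119297/356554 = -349050421007/60870542326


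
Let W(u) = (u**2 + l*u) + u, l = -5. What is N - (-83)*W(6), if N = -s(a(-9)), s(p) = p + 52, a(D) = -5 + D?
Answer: 958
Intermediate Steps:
s(p) = 52 + p
W(u) = u**2 - 4*u (W(u) = (u**2 - 5*u) + u = u**2 - 4*u)
N = -38 (N = -(52 + (-5 - 9)) = -(52 - 14) = -1*38 = -38)
N - (-83)*W(6) = -38 - (-83)*6*(-4 + 6) = -38 - (-83)*6*2 = -38 - (-83)*12 = -38 - 1*(-996) = -38 + 996 = 958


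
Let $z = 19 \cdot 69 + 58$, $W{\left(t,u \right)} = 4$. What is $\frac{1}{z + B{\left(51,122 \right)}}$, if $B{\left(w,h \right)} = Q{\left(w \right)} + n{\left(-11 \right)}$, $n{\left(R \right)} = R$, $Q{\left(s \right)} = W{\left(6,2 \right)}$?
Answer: $\frac{1}{1362} \approx 0.00073421$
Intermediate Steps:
$Q{\left(s \right)} = 4$
$z = 1369$ ($z = 1311 + 58 = 1369$)
$B{\left(w,h \right)} = -7$ ($B{\left(w,h \right)} = 4 - 11 = -7$)
$\frac{1}{z + B{\left(51,122 \right)}} = \frac{1}{1369 - 7} = \frac{1}{1362}$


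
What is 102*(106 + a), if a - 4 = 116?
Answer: 23052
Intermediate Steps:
a = 120 (a = 4 + 116 = 120)
102*(106 + a) = 102*(106 + 120) = 102*226 = 23052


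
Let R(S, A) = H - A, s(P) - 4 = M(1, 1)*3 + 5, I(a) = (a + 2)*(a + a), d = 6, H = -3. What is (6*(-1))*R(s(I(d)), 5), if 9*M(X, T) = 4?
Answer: 48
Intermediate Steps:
M(X, T) = 4/9 (M(X, T) = (⅑)*4 = 4/9)
I(a) = 2*a*(2 + a) (I(a) = (2 + a)*(2*a) = 2*a*(2 + a))
s(P) = 31/3 (s(P) = 4 + ((4/9)*3 + 5) = 4 + (4/3 + 5) = 4 + 19/3 = 31/3)
R(S, A) = -3 - A
(6*(-1))*R(s(I(d)), 5) = (6*(-1))*(-3 - 1*5) = -6*(-3 - 5) = -6*(-8) = 48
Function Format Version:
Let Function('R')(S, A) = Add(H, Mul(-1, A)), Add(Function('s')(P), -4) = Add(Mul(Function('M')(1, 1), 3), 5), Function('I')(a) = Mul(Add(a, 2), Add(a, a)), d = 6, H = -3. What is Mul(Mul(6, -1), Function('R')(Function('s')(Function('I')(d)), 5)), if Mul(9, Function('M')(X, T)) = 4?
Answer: 48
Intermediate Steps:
Function('M')(X, T) = Rational(4, 9) (Function('M')(X, T) = Mul(Rational(1, 9), 4) = Rational(4, 9))
Function('I')(a) = Mul(2, a, Add(2, a)) (Function('I')(a) = Mul(Add(2, a), Mul(2, a)) = Mul(2, a, Add(2, a)))
Function('s')(P) = Rational(31, 3) (Function('s')(P) = Add(4, Add(Mul(Rational(4, 9), 3), 5)) = Add(4, Add(Rational(4, 3), 5)) = Add(4, Rational(19, 3)) = Rational(31, 3))
Function('R')(S, A) = Add(-3, Mul(-1, A))
Mul(Mul(6, -1), Function('R')(Function('s')(Function('I')(d)), 5)) = Mul(Mul(6, -1), Add(-3, Mul(-1, 5))) = Mul(-6, Add(-3, -5)) = Mul(-6, -8) = 48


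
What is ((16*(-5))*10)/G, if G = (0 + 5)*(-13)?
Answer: 160/13 ≈ 12.308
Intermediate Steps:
G = -65 (G = 5*(-13) = -65)
((16*(-5))*10)/G = ((16*(-5))*10)/(-65) = -80*10*(-1/65) = -800*(-1/65) = 160/13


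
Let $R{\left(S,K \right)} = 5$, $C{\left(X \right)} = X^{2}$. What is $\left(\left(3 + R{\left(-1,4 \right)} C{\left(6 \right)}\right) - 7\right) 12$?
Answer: $2112$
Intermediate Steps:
$\left(\left(3 + R{\left(-1,4 \right)} C{\left(6 \right)}\right) - 7\right) 12 = \left(\left(3 + 5 \cdot 6^{2}\right) - 7\right) 12 = \left(\left(3 + 5 \cdot 36\right) - 7\right) 12 = \left(\left(3 + 180\right) - 7\right) 12 = \left(183 - 7\right) 12 = 176 \cdot 12 = 2112$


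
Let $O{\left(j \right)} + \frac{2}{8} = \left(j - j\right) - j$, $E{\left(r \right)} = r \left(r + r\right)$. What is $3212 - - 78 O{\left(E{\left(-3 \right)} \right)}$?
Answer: $\frac{3577}{2} \approx 1788.5$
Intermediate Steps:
$E{\left(r \right)} = 2 r^{2}$ ($E{\left(r \right)} = r 2 r = 2 r^{2}$)
$O{\left(j \right)} = - \frac{1}{4} - j$ ($O{\left(j \right)} = - \frac{1}{4} + \left(\left(j - j\right) - j\right) = - \frac{1}{4} + \left(0 - j\right) = - \frac{1}{4} - j$)
$3212 - - 78 O{\left(E{\left(-3 \right)} \right)} = 3212 - - 78 \left(- \frac{1}{4} - 2 \left(-3\right)^{2}\right) = 3212 - - 78 \left(- \frac{1}{4} - 2 \cdot 9\right) = 3212 - - 78 \left(- \frac{1}{4} - 18\right) = 3212 - \left(-78\right) \left(- \frac{73}{4}\right) = 3212 - \frac{2847}{2} = \frac{3577}{2}$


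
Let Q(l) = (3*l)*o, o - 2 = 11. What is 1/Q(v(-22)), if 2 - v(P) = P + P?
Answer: 1/1794 ≈ 0.00055741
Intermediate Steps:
o = 13 (o = 2 + 11 = 13)
v(P) = 2 - 2*P (v(P) = 2 - (P + P) = 2 - 2*P)
Q(l) = 39*l (Q(l) = (3*l)*13 = 39*l)
1/Q(v(-22)) = 1/(39*(2 - 2*(-22))) = 1/(39*(2 + 44)) = 1/(39*46) = 1/1794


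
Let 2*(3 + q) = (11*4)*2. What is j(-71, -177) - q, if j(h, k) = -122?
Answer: -163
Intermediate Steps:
q = 41 (q = -3 + ((11*4)*2)/2 = -3 + (44*2)/2 = -3 + (1/2)*88 = -3 + 44 = 41)
j(-71, -177) - q = -122 - 1*41 = -122 - 41 = -163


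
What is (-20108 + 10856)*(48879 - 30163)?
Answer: -173160432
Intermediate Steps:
(-20108 + 10856)*(48879 - 30163) = -9252*18716 = -173160432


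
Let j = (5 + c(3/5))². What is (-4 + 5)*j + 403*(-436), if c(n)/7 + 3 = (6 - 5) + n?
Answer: -4392124/25 ≈ -1.7569e+5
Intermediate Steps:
c(n) = -14 + 7*n (c(n) = -21 + 7*((6 - 5) + n) = -21 + 7*(1 + n) = -21 + (7 + 7*n) = -14 + 7*n)
j = 576/25 (j = (5 + (-14 + 7*(3/5)))² = (5 + (-14 + 7*(3*(⅕))))² = (5 + (-14 + 7*(⅗)))² = (5 + (-14 + 21/5))² = (5 - 49/5)² = (-24/5)² = 576/25 ≈ 23.040)
(-4 + 5)*j + 403*(-436) = (-4 + 5)*(576/25) + 403*(-436) = 1*(576/25) - 175708 = 576/25 - 175708 = -4392124/25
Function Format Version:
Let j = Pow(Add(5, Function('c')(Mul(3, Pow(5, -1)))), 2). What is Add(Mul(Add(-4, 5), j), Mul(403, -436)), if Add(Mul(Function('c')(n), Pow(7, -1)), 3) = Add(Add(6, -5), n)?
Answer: Rational(-4392124, 25) ≈ -1.7569e+5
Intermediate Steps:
Function('c')(n) = Add(-14, Mul(7, n)) (Function('c')(n) = Add(-21, Mul(7, Add(Add(6, -5), n))) = Add(-21, Mul(7, Add(1, n))) = Add(-21, Add(7, Mul(7, n))) = Add(-14, Mul(7, n)))
j = Rational(576, 25) (j = Pow(Add(5, Add(-14, Mul(7, Mul(3, Pow(5, -1))))), 2) = Pow(Add(5, Add(-14, Mul(7, Mul(3, Rational(1, 5))))), 2) = Pow(Add(5, Add(-14, Mul(7, Rational(3, 5)))), 2) = Pow(Add(5, Add(-14, Rational(21, 5))), 2) = Pow(Add(5, Rational(-49, 5)), 2) = Pow(Rational(-24, 5), 2) = Rational(576, 25) ≈ 23.040)
Add(Mul(Add(-4, 5), j), Mul(403, -436)) = Add(Mul(Add(-4, 5), Rational(576, 25)), Mul(403, -436)) = Add(Mul(1, Rational(576, 25)), -175708) = Add(Rational(576, 25), -175708) = Rational(-4392124, 25)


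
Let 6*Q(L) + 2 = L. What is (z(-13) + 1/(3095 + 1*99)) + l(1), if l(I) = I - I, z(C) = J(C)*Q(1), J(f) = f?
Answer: 10382/4791 ≈ 2.1670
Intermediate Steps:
Q(L) = -⅓ + L/6
z(C) = -C/6 (z(C) = C*(-⅓ + (⅙)*1) = C*(-⅓ + ⅙) = C*(-⅙) = -C/6)
l(I) = 0
(z(-13) + 1/(3095 + 1*99)) + l(1) = (-⅙*(-13) + 1/(3095 + 1*99)) + 0 = (13/6 + 1/(3095 + 99)) + 0 = (13/6 + 1/3194) + 0 = 10382/4791 + 0 = 10382/4791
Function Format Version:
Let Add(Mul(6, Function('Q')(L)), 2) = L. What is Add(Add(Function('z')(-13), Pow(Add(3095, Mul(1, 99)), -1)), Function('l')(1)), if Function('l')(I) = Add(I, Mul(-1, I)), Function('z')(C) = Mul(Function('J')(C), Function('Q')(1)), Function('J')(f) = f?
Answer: Rational(10382, 4791) ≈ 2.1670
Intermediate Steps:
Function('Q')(L) = Add(Rational(-1, 3), Mul(Rational(1, 6), L))
Function('z')(C) = Mul(Rational(-1, 6), C) (Function('z')(C) = Mul(C, Add(Rational(-1, 3), Mul(Rational(1, 6), 1))) = Mul(C, Add(Rational(-1, 3), Rational(1, 6))) = Mul(C, Rational(-1, 6)) = Mul(Rational(-1, 6), C))
Function('l')(I) = 0
Add(Add(Function('z')(-13), Pow(Add(3095, Mul(1, 99)), -1)), Function('l')(1)) = Add(Add(Mul(Rational(-1, 6), -13), Pow(Add(3095, Mul(1, 99)), -1)), 0) = Add(Add(Rational(13, 6), Pow(Add(3095, 99), -1)), 0) = Add(Add(Rational(13, 6), Pow(3194, -1)), 0) = Add(Add(Rational(13, 6), Rational(1, 3194)), 0) = Add(Rational(10382, 4791), 0) = Rational(10382, 4791)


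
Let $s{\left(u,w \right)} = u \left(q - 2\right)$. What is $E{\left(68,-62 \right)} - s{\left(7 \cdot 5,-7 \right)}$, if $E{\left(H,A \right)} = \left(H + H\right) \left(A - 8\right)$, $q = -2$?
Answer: $-9380$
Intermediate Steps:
$s{\left(u,w \right)} = - 4 u$ ($s{\left(u,w \right)} = u \left(-2 - 2\right) = u \left(-4\right) = - 4 u$)
$E{\left(H,A \right)} = 2 H \left(-8 + A\right)$
$E{\left(68,-62 \right)} - s{\left(7 \cdot 5,-7 \right)} = 2 \cdot 68 \left(-8 - 62\right) - - 4 \cdot 7 \cdot 5 = 2 \cdot 68 \left(-70\right) - \left(-4\right) 35 = -9520 - -140 = -9520 + 140 = -9380$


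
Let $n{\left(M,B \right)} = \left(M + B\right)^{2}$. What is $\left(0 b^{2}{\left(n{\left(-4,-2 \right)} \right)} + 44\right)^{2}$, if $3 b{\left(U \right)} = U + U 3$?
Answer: $1936$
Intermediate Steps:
$n{\left(M,B \right)} = \left(B + M\right)^{2}$
$b{\left(U \right)} = \frac{4 U}{3}$ ($b{\left(U \right)} = \frac{U + U 3}{3} = \frac{U + 3 U}{3} = \frac{4 U}{3}$)
$\left(0 b^{2}{\left(n{\left(-4,-2 \right)} \right)} + 44\right)^{2} = \left(0 \left(\frac{4 \left(-2 - 4\right)^{2}}{3}\right)^{2} + 44\right)^{2} = \left(0 \left(\frac{4 \left(-6\right)^{2}}{3}\right)^{2} + 44\right)^{2} = \left(0 \left(\frac{4}{3} \cdot 36\right)^{2} + 44\right)^{2} = \left(0 \cdot 48^{2} + 44\right)^{2} = \left(0 \cdot 2304 + 44\right)^{2} = \left(0 + 44\right)^{2} = 44^{2} = 1936$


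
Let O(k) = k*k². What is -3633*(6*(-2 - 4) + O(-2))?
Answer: 159852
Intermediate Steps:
O(k) = k³
-3633*(6*(-2 - 4) + O(-2)) = -3633*(6*(-2 - 4) + (-2)³) = -3633*(6*(-6) - 8) = -3633*(-36 - 8) = -3633*(-44) = -1211*(-132) = 159852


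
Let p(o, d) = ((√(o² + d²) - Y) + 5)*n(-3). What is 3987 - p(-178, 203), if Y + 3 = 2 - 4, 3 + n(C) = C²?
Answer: 3927 - 6*√72893 ≈ 2307.1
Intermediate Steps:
n(C) = -3 + C²
Y = -5 (Y = -3 + (2 - 4) = -3 - 2 = -5)
p(o, d) = 60 + 6*√(d² + o²) (p(o, d) = ((√(o² + d²) - 1*(-5)) + 5)*(-3 + (-3)²) = ((√(d² + o²) + 5) + 5)*(-3 + 9) = ((5 + √(d² + o²)) + 5)*6 = (10 + √(d² + o²))*6 = 60 + 6*√(d² + o²))
3987 - p(-178, 203) = 3987 - (60 + 6*√(203² + (-178)²)) = 3987 - (60 + 6*√(41209 + 31684)) = 3987 - (60 + 6*√72893) = 3987 + (-60 - 6*√72893) = 3927 - 6*√72893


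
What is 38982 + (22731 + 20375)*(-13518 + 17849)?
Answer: 186731068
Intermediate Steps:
38982 + (22731 + 20375)*(-13518 + 17849) = 38982 + 43106*4331 = 38982 + 186692086 = 186731068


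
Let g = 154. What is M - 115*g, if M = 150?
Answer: -17560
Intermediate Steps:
M - 115*g = 150 - 115*154 = 150 - 17710 = -17560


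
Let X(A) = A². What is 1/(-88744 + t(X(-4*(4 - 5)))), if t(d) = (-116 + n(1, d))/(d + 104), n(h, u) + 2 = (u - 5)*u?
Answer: -60/5324611 ≈ -1.1268e-5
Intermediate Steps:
n(h, u) = -2 + u*(-5 + u) (n(h, u) = -2 + (u - 5)*u = -2 + (-5 + u)*u = -2 + u*(-5 + u))
t(d) = (-118 + d² - 5*d)/(104 + d) (t(d) = (-116 + (-2 + d² - 5*d))/(d + 104) = (-118 + d² - 5*d)/(104 + d))
1/(-88744 + t(X(-4*(4 - 5)))) = 1/(-88744 + (-118 + ((-4*(4 - 5))²)² - 5*16*(4 - 5)²)/(104 + (-4*(4 - 5))²)) = 1/(-88744 + (-118 + ((-4*(-1))²)² - 5*(-4*(-1))²)/(104 + (-4*(-1))²)) = 1/(-88744 + (-118 + (4²)² - 5*4²)/(104 + 4²)) = 1/(-88744 + (-118 + 16² - 5*16)/(104 + 16)) = 1/(-88744 + (-118 + 256 - 80)/120) = 1/(-88744 + (1/120)*58) = 1/(-88744 + 29/60) = 1/(-5324611/60) = -60/5324611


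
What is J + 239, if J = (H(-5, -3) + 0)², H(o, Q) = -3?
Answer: 248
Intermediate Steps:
J = 9 (J = (-3 + 0)² = (-3)² = 9)
J + 239 = 9 + 239 = 248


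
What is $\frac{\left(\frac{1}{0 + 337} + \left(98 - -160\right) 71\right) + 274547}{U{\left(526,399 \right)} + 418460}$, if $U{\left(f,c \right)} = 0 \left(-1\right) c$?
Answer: $\frac{143871}{205570} \approx 0.69986$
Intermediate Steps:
$U{\left(f,c \right)} = 0$ ($U{\left(f,c \right)} = 0 c = 0$)
$\frac{\left(\frac{1}{0 + 337} + \left(98 - -160\right) 71\right) + 274547}{U{\left(526,399 \right)} + 418460} = \frac{\left(\frac{1}{0 + 337} + \left(98 - -160\right) 71\right) + 274547}{0 + 418460} = \frac{\left(\frac{1}{337} + \left(98 + 160\right) 71\right) + 274547}{418460} = \left(\left(\frac{1}{337} + 258 \cdot 71\right) + 274547\right) \frac{1}{418460} = \left(\left(\frac{1}{337} + 18318\right) + 274547\right) \frac{1}{418460} = \left(\frac{6173167}{337} + 274547\right) \frac{1}{418460} = \frac{98695506}{337} \cdot \frac{1}{418460} = \frac{143871}{205570}$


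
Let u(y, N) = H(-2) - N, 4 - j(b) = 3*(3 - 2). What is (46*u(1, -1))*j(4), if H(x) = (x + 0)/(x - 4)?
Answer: 184/3 ≈ 61.333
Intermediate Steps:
H(x) = x/(-4 + x)
j(b) = 1 (j(b) = 4 - 3*(3 - 2) = 4 - 3 = 1)
u(y, N) = ⅓ - N (u(y, N) = -2/(-4 - 2) - N = -2/(-6) - N = -2*(-⅙) - N = ⅓ - N)
(46*u(1, -1))*j(4) = (46*(⅓ - 1*(-1)))*1 = (46*(⅓ + 1))*1 = (46*(4/3))*1 = (184/3)*1 = 184/3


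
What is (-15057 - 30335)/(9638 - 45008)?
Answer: 22696/17685 ≈ 1.2833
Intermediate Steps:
(-15057 - 30335)/(9638 - 45008) = -45392/(-35370) = -45392*(-1/35370) = 22696/17685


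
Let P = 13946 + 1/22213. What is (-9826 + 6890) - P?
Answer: -374999867/22213 ≈ -16882.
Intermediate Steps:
P = 309782499/22213 (P = 13946 + 1/22213 = 309782499/22213 ≈ 13946.)
(-9826 + 6890) - P = (-9826 + 6890) - 1*309782499/22213 = -2936 - 309782499/22213 = -374999867/22213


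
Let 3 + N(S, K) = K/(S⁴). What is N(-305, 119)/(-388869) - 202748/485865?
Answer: -12637993414213696/30286228184038125 ≈ -0.41728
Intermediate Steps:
N(S, K) = -3 + K/S⁴ (N(S, K) = -3 + K/(S⁴) = -3 + K/S⁴)
N(-305, 119)/(-388869) - 202748/485865 = (-3 + 119/(-305)⁴)/(-388869) - 202748/485865 = (-3 + 119*(1/8653650625))*(-1/388869) - 202748*1/485865 = (-3 + 119/8653650625)*(-1/388869) - 202748/485865 = -25960951756/8653650625*(-1/388869) - 202748/485865 = 25960951756/3365136464893125 - 202748/485865 = -12637993414213696/30286228184038125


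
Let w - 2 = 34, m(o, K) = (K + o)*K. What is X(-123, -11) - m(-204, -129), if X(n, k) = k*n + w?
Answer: -41568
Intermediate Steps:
m(o, K) = K*(K + o)
w = 36 (w = 2 + 34 = 36)
X(n, k) = 36 + k*n (X(n, k) = k*n + 36 = 36 + k*n)
X(-123, -11) - m(-204, -129) = (36 - 11*(-123)) - (-129)*(-129 - 204) = (36 + 1353) - (-129)*(-333) = 1389 - 1*42957 = 1389 - 42957 = -41568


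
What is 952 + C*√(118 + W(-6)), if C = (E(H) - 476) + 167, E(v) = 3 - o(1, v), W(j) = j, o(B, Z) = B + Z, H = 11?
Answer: 952 - 1272*√7 ≈ -2413.4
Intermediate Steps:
E(v) = 2 - v (E(v) = 3 - (1 + v) = 3 + (-1 - v) = 2 - v)
C = -318 (C = ((2 - 1*11) - 476) + 167 = ((2 - 11) - 476) + 167 = (-9 - 476) + 167 = -485 + 167 = -318)
952 + C*√(118 + W(-6)) = 952 - 318*√(118 - 6) = 952 - 1272*√7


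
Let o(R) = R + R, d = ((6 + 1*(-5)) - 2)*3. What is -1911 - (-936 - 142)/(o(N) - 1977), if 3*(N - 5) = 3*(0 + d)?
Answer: -3771481/1973 ≈ -1911.5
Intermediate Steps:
d = -3 (d = ((6 - 5) - 2)*3 = (1 - 2)*3 = -1*3 = -3)
N = 2 (N = 5 + (3*(0 - 3))/3 = 5 + (3*(-3))/3 = 5 + (⅓)*(-9) = 5 - 3 = 2)
o(R) = 2*R
-1911 - (-936 - 142)/(o(N) - 1977) = -1911 - (-936 - 142)/(2*2 - 1977) = -1911 - (-1078)/(4 - 1977) = -1911 - (-1078)/(-1973) = -1911 - (-1078)*(-1)/1973 = -1911 - 1*1078/1973 = -1911 - 1078/1973 = -3771481/1973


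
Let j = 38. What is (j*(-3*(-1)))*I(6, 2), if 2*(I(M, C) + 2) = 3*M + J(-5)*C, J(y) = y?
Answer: 228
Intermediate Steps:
I(M, C) = -2 - 5*C/2 + 3*M/2 (I(M, C) = -2 + (3*M - 5*C)/2 = -2 + (-5*C + 3*M)/2 = -2 + (-5*C/2 + 3*M/2) = -2 - 5*C/2 + 3*M/2)
(j*(-3*(-1)))*I(6, 2) = (38*(-3*(-1)))*(-2 - 5/2*2 + (3/2)*6) = (38*3)*(-2 - 5 + 9) = 114*2 = 228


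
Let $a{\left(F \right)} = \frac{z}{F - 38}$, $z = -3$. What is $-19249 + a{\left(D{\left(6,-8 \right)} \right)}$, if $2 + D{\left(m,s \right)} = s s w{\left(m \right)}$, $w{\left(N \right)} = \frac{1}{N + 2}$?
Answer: $- \frac{615965}{32} \approx -19249.0$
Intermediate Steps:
$w{\left(N \right)} = \frac{1}{2 + N}$
$D{\left(m,s \right)} = -2 + \frac{s^{2}}{2 + m}$ ($D{\left(m,s \right)} = -2 + \frac{s s}{2 + m} = -2 + \frac{s^{2}}{2 + m}$)
$a{\left(F \right)} = - \frac{3}{-38 + F}$ ($a{\left(F \right)} = \frac{1}{F - 38} \left(-3\right) = \frac{1}{-38 + F} \left(-3\right) = - \frac{3}{-38 + F}$)
$-19249 + a{\left(D{\left(6,-8 \right)} \right)} = -19249 - \frac{3}{-38 + \frac{-4 + \left(-8\right)^{2} - 12}{2 + 6}} = -19249 - \frac{3}{-38 + \frac{-4 + 64 - 12}{8}} = -19249 - \frac{3}{-38 + \frac{1}{8} \cdot 48} = -19249 - \frac{3}{-38 + 6} = -19249 - \frac{3}{-32} = -19249 - - \frac{3}{32} = -19249 + \frac{3}{32} = - \frac{615965}{32}$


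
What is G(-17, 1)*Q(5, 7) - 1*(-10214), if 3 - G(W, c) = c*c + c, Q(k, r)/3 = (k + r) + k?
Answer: 10265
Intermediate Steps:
Q(k, r) = 3*r + 6*k (Q(k, r) = 3*((k + r) + k) = 3*(r + 2*k) = 3*r + 6*k)
G(W, c) = 3 - c - c**2 (G(W, c) = 3 - (c*c + c) = 3 - (c**2 + c) = 3 - (c + c**2) = 3 + (-c - c**2) = 3 - c - c**2)
G(-17, 1)*Q(5, 7) - 1*(-10214) = (3 - 1*1 - 1*1**2)*(3*7 + 6*5) - 1*(-10214) = (3 - 1 - 1*1)*(21 + 30) + 10214 = (3 - 1 - 1)*51 + 10214 = 1*51 + 10214 = 51 + 10214 = 10265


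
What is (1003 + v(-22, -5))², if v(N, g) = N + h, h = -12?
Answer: 938961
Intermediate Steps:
v(N, g) = -12 + N (v(N, g) = N - 12 = -12 + N)
(1003 + v(-22, -5))² = (1003 + (-12 - 22))² = (1003 - 34)² = 969² = 938961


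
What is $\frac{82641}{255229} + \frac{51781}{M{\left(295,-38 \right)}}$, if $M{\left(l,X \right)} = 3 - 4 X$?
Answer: $\frac{1017601708}{3043115} \approx 334.39$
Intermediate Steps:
$\frac{82641}{255229} + \frac{51781}{M{\left(295,-38 \right)}} = \frac{82641}{255229} + \frac{51781}{3 - -152} = 82641 \cdot \frac{1}{255229} + \frac{51781}{3 + 152} = \frac{6357}{19633} + \frac{51781}{155} = \frac{1017601708}{3043115}$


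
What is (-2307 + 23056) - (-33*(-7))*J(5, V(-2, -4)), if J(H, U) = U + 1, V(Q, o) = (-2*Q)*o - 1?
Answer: 24445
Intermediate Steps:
V(Q, o) = -1 - 2*Q*o (V(Q, o) = -2*Q*o - 1 = -1 - 2*Q*o)
J(H, U) = 1 + U
(-2307 + 23056) - (-33*(-7))*J(5, V(-2, -4)) = (-2307 + 23056) - (-33*(-7))*(1 + (-1 - 2*(-2)*(-4))) = 20749 - 231*(1 + (-1 - 16)) = 20749 - 231*(1 - 17) = 20749 - 231*(-16) = 20749 - 1*(-3696) = 20749 + 3696 = 24445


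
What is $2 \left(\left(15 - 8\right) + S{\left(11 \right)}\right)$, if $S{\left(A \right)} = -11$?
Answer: $-8$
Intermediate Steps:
$2 \left(\left(15 - 8\right) + S{\left(11 \right)}\right) = 2 \left(\left(15 - 8\right) - 11\right) = 2 \left(7 - 11\right) = 2 \left(-4\right) = -8$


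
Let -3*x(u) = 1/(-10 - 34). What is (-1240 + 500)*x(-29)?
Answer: -185/33 ≈ -5.6061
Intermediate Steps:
x(u) = 1/132 (x(u) = -1/(3*(-10 - 34)) = -⅓/(-44) = -⅓*(-1/44) = 1/132)
(-1240 + 500)*x(-29) = (-1240 + 500)*(1/132) = -740*1/132 = -185/33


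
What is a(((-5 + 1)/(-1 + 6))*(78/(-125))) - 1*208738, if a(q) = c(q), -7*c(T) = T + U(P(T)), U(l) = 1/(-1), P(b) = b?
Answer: -913228437/4375 ≈ -2.0874e+5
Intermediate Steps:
U(l) = -1
c(T) = ⅐ - T/7 (c(T) = -(T - 1)/7 = -(-1 + T)/7 = ⅐ - T/7)
a(q) = ⅐ - q/7
a(((-5 + 1)/(-1 + 6))*(78/(-125))) - 1*208738 = (⅐ - (-5 + 1)/(-1 + 6)*78/(-125)/7) - 1*208738 = (⅐ - (-4/5)*78*(-1/125)/7) - 208738 = (⅐ - (-4*⅕)*(-78)/(7*125)) - 208738 = (⅐ - (-4)*(-78)/(35*125)) - 208738 = (⅐ - ⅐*312/625) - 208738 = (⅐ - 312/4375) - 208738 = 313/4375 - 208738 = -913228437/4375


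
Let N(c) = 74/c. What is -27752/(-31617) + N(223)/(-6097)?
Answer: 37730139854/42987453327 ≈ 0.87770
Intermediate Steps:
-27752/(-31617) + N(223)/(-6097) = -27752/(-31617) + (74/223)/(-6097) = -27752*(-1/31617) + (74*(1/223))*(-1/6097) = 27752/31617 + (74/223)*(-1/6097) = 27752/31617 - 74/1359631 = 37730139854/42987453327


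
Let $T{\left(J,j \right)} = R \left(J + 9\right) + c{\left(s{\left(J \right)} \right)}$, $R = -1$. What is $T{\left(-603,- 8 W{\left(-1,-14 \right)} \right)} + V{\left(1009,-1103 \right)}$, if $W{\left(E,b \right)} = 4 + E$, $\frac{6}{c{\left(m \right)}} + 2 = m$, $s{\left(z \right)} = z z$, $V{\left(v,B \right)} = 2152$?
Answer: $\frac{998464828}{363607} \approx 2746.0$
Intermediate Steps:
$s{\left(z \right)} = z^{2}$
$c{\left(m \right)} = \frac{6}{-2 + m}$
$T{\left(J,j \right)} = -9 - J + \frac{6}{-2 + J^{2}}$ ($T{\left(J,j \right)} = - (J + 9) + \frac{6}{-2 + J^{2}} = - (9 + J) + \frac{6}{-2 + J^{2}} = \left(-9 - J\right) + \frac{6}{-2 + J^{2}} = -9 - J + \frac{6}{-2 + J^{2}}$)
$T{\left(-603,- 8 W{\left(-1,-14 \right)} \right)} + V{\left(1009,-1103 \right)} = \frac{6 - \left(-2 + \left(-603\right)^{2}\right) \left(9 - 603\right)}{-2 + \left(-603\right)^{2}} + 2152 = \frac{6 - \left(-2 + 363609\right) \left(-594\right)}{-2 + 363609} + 2152 = \frac{6 - 363607 \left(-594\right)}{363607} + 2152 = \frac{6 + 215982558}{363607} + 2152 = \frac{1}{363607} \cdot 215982564 + 2152 = \frac{215982564}{363607} + 2152 = \frac{998464828}{363607}$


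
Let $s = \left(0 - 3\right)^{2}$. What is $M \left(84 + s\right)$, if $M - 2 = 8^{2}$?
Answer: $6138$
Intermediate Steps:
$M = 66$ ($M = 2 + 8^{2} = 2 + 64 = 66$)
$s = 9$ ($s = \left(-3\right)^{2} = 9$)
$M \left(84 + s\right) = 66 \left(84 + 9\right) = 66 \cdot 93 = 6138$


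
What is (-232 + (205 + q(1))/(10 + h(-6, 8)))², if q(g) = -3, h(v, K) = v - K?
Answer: 319225/4 ≈ 79806.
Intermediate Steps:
(-232 + (205 + q(1))/(10 + h(-6, 8)))² = (-232 + (205 - 3)/(10 + (-6 - 1*8)))² = (-232 + 202/(10 + (-6 - 8)))² = (-232 + 202/(10 - 14))² = (-232 + 202/(-4))² = (-232 + 202*(-¼))² = (-232 - 101/2)² = (-565/2)² = 319225/4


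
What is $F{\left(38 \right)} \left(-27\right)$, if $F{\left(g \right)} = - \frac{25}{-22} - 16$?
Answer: $\frac{8829}{22} \approx 401.32$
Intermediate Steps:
$F{\left(g \right)} = - \frac{327}{22}$ ($F{\left(g \right)} = \left(-25\right) \left(- \frac{1}{22}\right) - 16 = \frac{25}{22} - 16 = - \frac{327}{22}$)
$F{\left(38 \right)} \left(-27\right) = \left(- \frac{327}{22}\right) \left(-27\right) = \frac{8829}{22}$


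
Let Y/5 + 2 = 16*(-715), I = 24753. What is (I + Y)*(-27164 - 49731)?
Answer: 2495781015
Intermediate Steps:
Y = -57210 (Y = -10 + 5*(16*(-715)) = -10 + 5*(-11440) = -10 - 57200 = -57210)
(I + Y)*(-27164 - 49731) = (24753 - 57210)*(-27164 - 49731) = -32457*(-76895) = 2495781015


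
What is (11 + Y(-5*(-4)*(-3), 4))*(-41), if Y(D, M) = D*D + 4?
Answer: -148215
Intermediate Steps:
Y(D, M) = 4 + D² (Y(D, M) = D² + 4 = 4 + D²)
(11 + Y(-5*(-4)*(-3), 4))*(-41) = (11 + (4 + (-5*(-4)*(-3))²))*(-41) = (11 + (4 + (20*(-3))²))*(-41) = (11 + (4 + (-60)²))*(-41) = (11 + (4 + 3600))*(-41) = (11 + 3604)*(-41) = 3615*(-41) = -148215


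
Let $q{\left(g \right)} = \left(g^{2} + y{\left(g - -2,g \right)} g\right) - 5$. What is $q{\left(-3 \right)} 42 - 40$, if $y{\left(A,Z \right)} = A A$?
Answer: $2$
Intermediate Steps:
$y{\left(A,Z \right)} = A^{2}$
$q{\left(g \right)} = -5 + g^{2} + g \left(2 + g\right)^{2}$ ($q{\left(g \right)} = \left(g^{2} + \left(g - -2\right)^{2} g\right) - 5 = \left(g^{2} + \left(g + 2\right)^{2} g\right) - 5 = \left(g^{2} + \left(2 + g\right)^{2} g\right) - 5 = \left(g^{2} + g \left(2 + g\right)^{2}\right) - 5 = -5 + g^{2} + g \left(2 + g\right)^{2}$)
$q{\left(-3 \right)} 42 - 40 = \left(-5 + \left(-3\right)^{2} - 3 \left(2 - 3\right)^{2}\right) 42 - 40 = \left(-5 + 9 - 3 \left(-1\right)^{2}\right) 42 - 40 = \left(-5 + 9 - 3\right) 42 - 40 = 1 \cdot 42 - 40 = 42 - 40 = 2$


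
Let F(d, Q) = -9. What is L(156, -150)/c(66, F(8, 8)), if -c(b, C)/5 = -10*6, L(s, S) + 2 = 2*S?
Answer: -151/150 ≈ -1.0067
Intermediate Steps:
L(s, S) = -2 + 2*S
c(b, C) = 300 (c(b, C) = -(-50)*6 = -5*(-60) = 300)
L(156, -150)/c(66, F(8, 8)) = (-2 + 2*(-150))/300 = (-2 - 300)*(1/300) = -302*1/300 = -151/150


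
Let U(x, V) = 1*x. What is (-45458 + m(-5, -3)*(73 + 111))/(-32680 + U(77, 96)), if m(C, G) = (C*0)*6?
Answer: 45458/32603 ≈ 1.3943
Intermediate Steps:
U(x, V) = x
m(C, G) = 0 (m(C, G) = 0*6 = 0)
(-45458 + m(-5, -3)*(73 + 111))/(-32680 + U(77, 96)) = (-45458 + 0*(73 + 111))/(-32680 + 77) = (-45458 + 0*184)/(-32603) = (-45458 + 0)*(-1/32603) = -45458*(-1/32603) = 45458/32603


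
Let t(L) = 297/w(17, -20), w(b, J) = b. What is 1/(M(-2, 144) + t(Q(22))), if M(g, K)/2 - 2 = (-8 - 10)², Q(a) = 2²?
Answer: 17/11381 ≈ 0.0014937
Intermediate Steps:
Q(a) = 4
t(L) = 297/17
M(g, K) = 652 (M(g, K) = 4 + 2*(-8 - 10)² = 4 + 2*(-18)² = 4 + 2*324 = 4 + 648 = 652)
1/(M(-2, 144) + t(Q(22))) = 1/(652 + 297/17) = 1/(11381/17) = 17/11381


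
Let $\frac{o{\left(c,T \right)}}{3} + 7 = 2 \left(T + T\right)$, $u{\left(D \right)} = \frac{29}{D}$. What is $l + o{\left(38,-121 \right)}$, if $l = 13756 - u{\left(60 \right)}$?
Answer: $\frac{736951}{60} \approx 12283.0$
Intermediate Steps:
$o{\left(c,T \right)} = -21 + 12 T$ ($o{\left(c,T \right)} = -21 + 3 \cdot 2 \left(T + T\right) = -21 + 3 \cdot 2 \cdot 2 T = -21 + 3 \cdot 4 T = -21 + 12 T$)
$l = \frac{825331}{60}$ ($l = 13756 - \frac{29}{60} = \frac{825331}{60} \approx 13756.0$)
$l + o{\left(38,-121 \right)} = \frac{825331}{60} + \left(-21 + 12 \left(-121\right)\right) = \frac{825331}{60} - 1473 = \frac{736951}{60}$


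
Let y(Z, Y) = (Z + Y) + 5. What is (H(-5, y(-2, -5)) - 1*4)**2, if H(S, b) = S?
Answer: 81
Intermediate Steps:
y(Z, Y) = 5 + Y + Z (y(Z, Y) = (Y + Z) + 5 = 5 + Y + Z)
(H(-5, y(-2, -5)) - 1*4)**2 = (-5 - 1*4)**2 = (-5 - 4)**2 = (-9)**2 = 81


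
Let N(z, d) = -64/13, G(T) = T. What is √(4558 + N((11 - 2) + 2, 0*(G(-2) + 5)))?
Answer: √769470/13 ≈ 67.476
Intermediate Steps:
N(z, d) = -64/13 (N(z, d) = -64*1/13 = -64/13)
√(4558 + N((11 - 2) + 2, 0*(G(-2) + 5))) = √(4558 - 64/13) = √(59190/13) = √769470/13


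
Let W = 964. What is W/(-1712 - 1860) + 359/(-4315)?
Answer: -1360502/3853295 ≈ -0.35308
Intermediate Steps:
W/(-1712 - 1860) + 359/(-4315) = 964/(-1712 - 1860) + 359/(-4315) = 964/(-3572) + 359*(-1/4315) = 964*(-1/3572) - 359/4315 = -241/893 - 359/4315 = -1360502/3853295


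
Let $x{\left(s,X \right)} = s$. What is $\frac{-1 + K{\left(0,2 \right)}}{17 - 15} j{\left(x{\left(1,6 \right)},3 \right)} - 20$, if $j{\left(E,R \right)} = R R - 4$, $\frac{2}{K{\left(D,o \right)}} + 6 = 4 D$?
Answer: $- \frac{70}{3} \approx -23.333$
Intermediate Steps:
$K{\left(D,o \right)} = \frac{2}{-6 + 4 D}$
$j{\left(E,R \right)} = -4 + R^{2}$ ($j{\left(E,R \right)} = R^{2} - 4 = -4 + R^{2}$)
$\frac{-1 + K{\left(0,2 \right)}}{17 - 15} j{\left(x{\left(1,6 \right)},3 \right)} - 20 = \frac{-1 + \frac{1}{-3 + 2 \cdot 0}}{17 - 15} \left(-4 + 3^{2}\right) - 20 = \frac{-1 + \frac{1}{-3 + 0}}{2} \left(-4 + 9\right) - 20 = \left(-1 + \frac{1}{-3}\right) \frac{1}{2} \cdot 5 - 20 = \left(-1 - \frac{1}{3}\right) \frac{1}{2} \cdot 5 - 20 = \left(- \frac{4}{3}\right) \frac{1}{2} \cdot 5 - 20 = \left(- \frac{2}{3}\right) 5 - 20 = - \frac{10}{3} - 20 = - \frac{70}{3}$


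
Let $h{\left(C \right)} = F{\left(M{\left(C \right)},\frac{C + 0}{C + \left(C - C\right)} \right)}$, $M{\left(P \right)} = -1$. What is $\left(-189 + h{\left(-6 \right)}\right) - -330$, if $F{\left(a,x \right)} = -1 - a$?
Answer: $141$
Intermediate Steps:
$h{\left(C \right)} = 0$ ($h{\left(C \right)} = -1 - -1 = -1 + 1 = 0$)
$\left(-189 + h{\left(-6 \right)}\right) - -330 = \left(-189 + 0\right) - -330 = -189 + 330 = 141$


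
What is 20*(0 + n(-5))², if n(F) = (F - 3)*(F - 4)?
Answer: 103680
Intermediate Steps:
n(F) = (-4 + F)*(-3 + F) (n(F) = (-3 + F)*(-4 + F) = (-4 + F)*(-3 + F))
20*(0 + n(-5))² = 20*(0 + (12 + (-5)² - 7*(-5)))² = 20*(0 + (12 + 25 + 35))² = 20*(0 + 72)² = 20*72² = 20*5184 = 103680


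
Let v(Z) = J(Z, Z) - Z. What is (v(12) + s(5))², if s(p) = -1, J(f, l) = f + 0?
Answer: 1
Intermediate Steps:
J(f, l) = f
v(Z) = 0 (v(Z) = Z - Z = 0)
(v(12) + s(5))² = (0 - 1)² = (-1)² = 1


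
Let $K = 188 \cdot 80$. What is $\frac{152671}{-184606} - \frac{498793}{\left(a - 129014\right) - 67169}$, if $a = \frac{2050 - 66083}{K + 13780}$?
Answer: $\frac{1790540100565157}{1043773048316358} \approx 1.7155$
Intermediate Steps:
$K = 15040$
$a = - \frac{64033}{28820}$ ($a = \frac{2050 - 66083}{15040 + 13780} = - \frac{64033}{28820} \approx -2.2218$)
$\frac{152671}{-184606} - \frac{498793}{\left(a - 129014\right) - 67169} = \frac{152671}{-184606} - \frac{498793}{\left(- \frac{64033}{28820} - 129014\right) - 67169} = 152671 \left(- \frac{1}{184606}\right) - \frac{498793}{- \frac{3718247513}{28820} - 67169} = - \frac{152671}{184606} - \frac{498793}{- \frac{5654058093}{28820}} = - \frac{152671}{184606} - - \frac{14375214260}{5654058093} = - \frac{152671}{184606} + \frac{14375214260}{5654058093} = \frac{1790540100565157}{1043773048316358}$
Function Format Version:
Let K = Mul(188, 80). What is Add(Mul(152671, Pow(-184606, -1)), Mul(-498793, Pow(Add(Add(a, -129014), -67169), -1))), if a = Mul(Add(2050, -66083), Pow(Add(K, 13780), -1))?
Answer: Rational(1790540100565157, 1043773048316358) ≈ 1.7155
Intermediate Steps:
K = 15040
a = Rational(-64033, 28820) (a = Mul(Add(2050, -66083), Pow(Add(15040, 13780), -1)) = Mul(-64033, Pow(28820, -1)) = Mul(-64033, Rational(1, 28820)) = Rational(-64033, 28820) ≈ -2.2218)
Add(Mul(152671, Pow(-184606, -1)), Mul(-498793, Pow(Add(Add(a, -129014), -67169), -1))) = Add(Mul(152671, Pow(-184606, -1)), Mul(-498793, Pow(Add(Add(Rational(-64033, 28820), -129014), -67169), -1))) = Add(Mul(152671, Rational(-1, 184606)), Mul(-498793, Pow(Add(Rational(-3718247513, 28820), -67169), -1))) = Add(Rational(-152671, 184606), Mul(-498793, Pow(Rational(-5654058093, 28820), -1))) = Add(Rational(-152671, 184606), Mul(-498793, Rational(-28820, 5654058093))) = Add(Rational(-152671, 184606), Rational(14375214260, 5654058093)) = Rational(1790540100565157, 1043773048316358)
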